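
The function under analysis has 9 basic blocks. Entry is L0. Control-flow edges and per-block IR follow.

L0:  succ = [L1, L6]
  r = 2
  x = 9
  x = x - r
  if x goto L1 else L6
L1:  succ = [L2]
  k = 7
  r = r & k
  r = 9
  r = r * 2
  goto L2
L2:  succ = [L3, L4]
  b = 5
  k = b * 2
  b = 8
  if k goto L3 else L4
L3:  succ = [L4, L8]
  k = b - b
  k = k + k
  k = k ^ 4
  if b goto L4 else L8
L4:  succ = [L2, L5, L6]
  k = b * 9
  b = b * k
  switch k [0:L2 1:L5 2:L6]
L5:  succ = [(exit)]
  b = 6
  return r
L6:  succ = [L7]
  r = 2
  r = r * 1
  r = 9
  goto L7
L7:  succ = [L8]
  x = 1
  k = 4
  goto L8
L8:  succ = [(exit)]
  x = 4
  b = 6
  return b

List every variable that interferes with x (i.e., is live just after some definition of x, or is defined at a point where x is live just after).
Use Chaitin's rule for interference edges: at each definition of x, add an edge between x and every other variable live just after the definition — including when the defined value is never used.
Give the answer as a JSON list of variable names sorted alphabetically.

Per-block:
  L0: def={r,x} ue=∅
  L1: def={k,r} ue={r}
  L2: def={b,k} ue=∅
  L3: def={k} ue={b}
  L4: def={b,k} ue={b}
  L5: def={b} ue={r}
  L6: def={r} ue=∅
  L7: def={k,x} ue=∅
  L8: def={b,x} ue=∅

Live sets:
  live L0: ∅→{r}
  live L1: {r}→{r}
  live L2: {r}→{b,r}
  live L3: {b,r}→{b,r}
  live L4: {b,r}→{r}
  live L5: {r}→∅
  live L6: ∅→∅
  live L7: ∅→∅
  live L8: ∅→∅

Interference:
  b — {k,r}
  k — {b,r}
  r — {b,k,x}
  x — {r}

N(x) = ["r"]

Answer: ["r"]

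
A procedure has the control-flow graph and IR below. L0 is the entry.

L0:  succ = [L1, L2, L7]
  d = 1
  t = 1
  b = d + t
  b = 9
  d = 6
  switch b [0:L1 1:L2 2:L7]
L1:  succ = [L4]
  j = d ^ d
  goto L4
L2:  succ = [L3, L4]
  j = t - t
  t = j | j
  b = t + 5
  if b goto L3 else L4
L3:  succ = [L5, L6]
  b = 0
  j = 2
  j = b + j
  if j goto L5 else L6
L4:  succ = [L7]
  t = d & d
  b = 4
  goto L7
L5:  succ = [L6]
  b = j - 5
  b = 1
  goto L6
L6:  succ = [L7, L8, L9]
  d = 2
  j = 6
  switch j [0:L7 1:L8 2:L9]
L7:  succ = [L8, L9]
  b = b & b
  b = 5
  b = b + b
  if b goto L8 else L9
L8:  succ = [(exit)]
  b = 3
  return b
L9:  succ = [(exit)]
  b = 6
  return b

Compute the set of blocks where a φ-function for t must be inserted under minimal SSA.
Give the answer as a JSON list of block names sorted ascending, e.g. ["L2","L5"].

idom tree: L1←L0 L2←L0 L3←L2 L4←L0 L5←L3 L6←L3 L7←L0 L8←L0 L9←L0
Dom at joins:
  L4: preds {L1,L2}: {L0,L1} ∩ {L0,L2} = {L0}; idom=L0
  L6: preds {L3,L5}: {L0,L2,L3} ∩ {L0,L2,L3,L5} = {L0,L2,L3}; idom=L3
  L7: preds {L0,L4,L6}: {L0} ∩ {L0,L4} ∩ {L0,L2,L3,L6} = {L0}; idom=L0
  L8: preds {L6,L7}: {L0,L2,L3,L6} ∩ {L0,L7} = {L0}; idom=L0
  L9: preds {L6,L7}: {L0,L2,L3,L6} ∩ {L0,L7} = {L0}; idom=L0

DF derivation:
  L4←L1: walk L1 to L0
  L4←L2: walk L2 to L0
  L6←L3: walk · to L3
  L6←L5: walk L5 to L3
  L7←L0: walk · to L0
  L7←L4: walk L4 to L0
  L7←L6: walk L6→L3→L2 to L0
  L8←L6: walk L6→L3→L2 to L0
  L8←L7: walk L7 to L0
  L9←L6: walk L6→L3→L2 to L0
  L9←L7: walk L7 to L0
  L0 → ∅
  L1 → {L4}
  L2 → {L4,L7,L8,L9}
  L3 → {L7,L8,L9}
  L4 → {L7}
  L5 → {L6}
  L6 → {L7,L8,L9}
  L7 → {L8,L9}
  L8 → ∅
  L9 → ∅

φ for t: defs {L0,L2,L4}
  DF⁺ = {L4,L7,L8,L9}

Answer: ["L4", "L7", "L8", "L9"]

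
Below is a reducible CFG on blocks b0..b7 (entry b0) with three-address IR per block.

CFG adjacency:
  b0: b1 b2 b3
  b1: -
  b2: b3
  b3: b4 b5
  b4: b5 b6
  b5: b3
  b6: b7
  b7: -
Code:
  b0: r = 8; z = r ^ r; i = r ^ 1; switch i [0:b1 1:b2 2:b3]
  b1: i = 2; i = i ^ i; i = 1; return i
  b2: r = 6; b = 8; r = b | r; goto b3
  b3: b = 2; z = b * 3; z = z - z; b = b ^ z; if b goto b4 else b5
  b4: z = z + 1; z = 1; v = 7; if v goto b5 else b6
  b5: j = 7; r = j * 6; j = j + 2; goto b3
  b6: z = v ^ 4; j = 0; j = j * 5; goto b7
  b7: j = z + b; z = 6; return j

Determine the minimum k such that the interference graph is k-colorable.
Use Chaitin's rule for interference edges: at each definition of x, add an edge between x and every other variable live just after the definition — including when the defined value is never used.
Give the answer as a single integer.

Block summaries:
  b0: def={i,r,z} ue=∅
  b1: def={i} ue=∅
  b2: def={b,r} ue=∅
  b3: def={b,z} ue=∅
  b4: def={v,z} ue={z}
  b5: def={j,r} ue=∅
  b6: def={j,z} ue={v}
  b7: def={j,z} ue={b,z}

Backward fixpoint:
  live b0: ∅→∅
  live b1: ∅→∅
  live b2: ∅→∅
  live b3: ∅→{b,z}
  live b4: {b,z}→{b,v}
  live b5: ∅→∅
  live b6: {b,v}→{b,z}
  live b7: {b,z}→∅

Interfere edges:
  b↔{j,r,v,z}
  i↔∅
  j↔{b,r,z}
  r↔{b,j,z}
  v↔{b}
  z↔{b,j,r}

Chromatic number:
  {b,j,r,z} pairwise interfere (4-clique) ⇒ χ ≥ 4
  assign b→c0 i→c0 j→c1 r→c2 v→c1 z→c3 — no edge inside a register ⇒ χ ≤ 4
  χ = 4

Answer: 4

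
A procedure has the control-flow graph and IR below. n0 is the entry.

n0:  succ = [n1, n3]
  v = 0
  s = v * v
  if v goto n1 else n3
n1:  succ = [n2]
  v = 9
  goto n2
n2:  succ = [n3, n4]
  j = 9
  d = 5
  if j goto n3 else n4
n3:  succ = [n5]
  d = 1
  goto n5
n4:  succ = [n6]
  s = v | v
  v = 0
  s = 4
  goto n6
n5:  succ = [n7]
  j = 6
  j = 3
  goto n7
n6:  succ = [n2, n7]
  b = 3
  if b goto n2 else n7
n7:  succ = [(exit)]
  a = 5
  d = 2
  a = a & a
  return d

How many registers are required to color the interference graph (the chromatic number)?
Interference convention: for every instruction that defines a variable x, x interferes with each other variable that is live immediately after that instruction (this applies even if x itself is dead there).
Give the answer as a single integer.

Per-block:
  n0 def {s,v} use ∅
  n1 def {v} use ∅
  n2 def {d,j} use ∅
  n3 def {d} use ∅
  n4 def {s,v} use {v}
  n5 def {j} use ∅
  n6 def {b} use ∅
  n7 def {a,d} use ∅

Backward fixpoint:
  live n0: ∅→∅
  live n1: ∅→{v}
  live n2: {v}→{v}
  live n3: ∅→∅
  live n4: {v}→{v}
  live n5: ∅→∅
  live n6: {v}→{v}
  live n7: ∅→∅

Interfere edges:
  a — {d}
  b — {v}
  d — {a,j,v}
  j — {d,v}
  s — {v}
  v — {b,d,j,s}

Chromatic number:
  lower bound: {d,j,v} mutually conflict ⇒ χ ≥ 3
  3-colouring: R0={a,v}  R1={b,d,s}  R2={j}
  χ = 3

Answer: 3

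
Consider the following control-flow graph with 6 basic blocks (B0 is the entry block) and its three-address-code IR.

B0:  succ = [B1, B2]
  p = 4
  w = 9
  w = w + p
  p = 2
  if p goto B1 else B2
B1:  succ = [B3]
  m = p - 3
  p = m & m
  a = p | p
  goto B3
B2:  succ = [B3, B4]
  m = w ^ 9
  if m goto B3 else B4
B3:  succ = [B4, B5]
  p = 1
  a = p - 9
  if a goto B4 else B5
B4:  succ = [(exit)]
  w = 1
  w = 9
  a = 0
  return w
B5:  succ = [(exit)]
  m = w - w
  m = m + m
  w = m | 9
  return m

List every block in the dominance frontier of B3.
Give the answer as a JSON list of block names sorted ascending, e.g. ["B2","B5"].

idom tree: B1←B0 B2←B0 B3←B0 B4←B0 B5←B3
Dom at joins:
  B3: preds {B1,B2}: {B0,B1} ∩ {B0,B2} = {B0}; idom=B0
  B4: preds {B2,B3}: {B0,B2} ∩ {B0,B3} = {B0}; idom=B0

DF derivation:
  B3←B1: walk B1 to B0
  B3←B2: walk B2 to B0
  B4←B2: walk B2 to B0
  B4←B3: walk B3 to B0
  B0 → ∅
  B1 → {B3}
  B2 → {B3,B4}
  B3 → {B4}
  B4 → ∅
  B5 → ∅

DF(B3) = ["B4"]

Answer: ["B4"]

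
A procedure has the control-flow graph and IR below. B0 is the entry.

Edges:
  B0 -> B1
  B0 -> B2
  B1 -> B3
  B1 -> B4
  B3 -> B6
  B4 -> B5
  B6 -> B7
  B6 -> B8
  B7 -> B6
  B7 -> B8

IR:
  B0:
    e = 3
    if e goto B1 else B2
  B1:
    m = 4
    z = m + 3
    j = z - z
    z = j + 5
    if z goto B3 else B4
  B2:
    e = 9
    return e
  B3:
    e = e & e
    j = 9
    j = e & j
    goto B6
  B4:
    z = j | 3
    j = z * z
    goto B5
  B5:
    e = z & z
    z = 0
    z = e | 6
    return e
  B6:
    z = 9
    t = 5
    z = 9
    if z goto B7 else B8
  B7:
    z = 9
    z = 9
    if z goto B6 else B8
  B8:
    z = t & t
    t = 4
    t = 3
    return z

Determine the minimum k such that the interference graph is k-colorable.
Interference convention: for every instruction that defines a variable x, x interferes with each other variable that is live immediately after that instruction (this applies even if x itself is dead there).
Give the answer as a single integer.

Answer: 3

Analysis:
Block summaries:
  B0: {e} / ∅
  B1: {j,m,z} / ∅
  B2: {e} / ∅
  B3: {e,j} / {e}
  B4: {j,z} / {j}
  B5: {e,z} / {z}
  B6: {t,z} / ∅
  B7: {z} / ∅
  B8: {t,z} / {t}

Liveness:
  B0: in=∅ out={e}
  B1: in={e} out={e,j}
  B2: in=∅ out=∅
  B3: in={e} out=∅
  B4: in={j} out={z}
  B5: in={z} out=∅
  B6: in=∅ out={t}
  B7: in={t} out={t}
  B8: in={t} out=∅

Interference:
  e — {j,m,z}
  j — {e,z}
  m — {e}
  t — {z}
  z — {e,j,t}

Colouring:
  lower bound: {e,j,z} mutually conflict ⇒ χ ≥ 3
  assign e→r0 j→r2 m→r1 t→r0 z→r1 — no edge inside a register ⇒ χ ≤ 3
  χ = 3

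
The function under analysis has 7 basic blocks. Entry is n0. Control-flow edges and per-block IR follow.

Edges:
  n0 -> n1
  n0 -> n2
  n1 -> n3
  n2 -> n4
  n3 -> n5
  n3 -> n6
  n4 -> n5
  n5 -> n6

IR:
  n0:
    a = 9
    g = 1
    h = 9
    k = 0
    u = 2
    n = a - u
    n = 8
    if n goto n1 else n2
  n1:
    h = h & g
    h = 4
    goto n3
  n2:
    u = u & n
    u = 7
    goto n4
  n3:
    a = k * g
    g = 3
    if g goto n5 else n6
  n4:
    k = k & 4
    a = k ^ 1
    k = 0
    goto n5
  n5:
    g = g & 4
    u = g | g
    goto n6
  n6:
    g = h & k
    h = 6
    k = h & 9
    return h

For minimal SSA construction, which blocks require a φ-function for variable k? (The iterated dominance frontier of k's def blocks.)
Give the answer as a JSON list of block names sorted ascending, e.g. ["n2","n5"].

idom tree: n1←n0 n2←n0 n3←n1 n4←n2 n5←n0 n6←n0
Join-block Dom:
  n5: preds {n3,n4}: {n0,n1,n3} ∩ {n0,n2,n4} = {n0}; idom=n0
  n6: preds {n3,n5}: {n0,n1,n3} ∩ {n0,n5} = {n0}; idom=n0

DF walk-up:
  join n5 pred n3: n3→n1 stop@n0
  join n5 pred n4: n4→n2 stop@n0
  join n6 pred n3: n3→n1 stop@n0
  join n6 pred n5: n5 stop@n0
  n0: DF=∅
  n1: DF={n5,n6}
  n2: DF={n5}
  n3: DF={n5,n6}
  n4: DF={n5}
  n5: DF={n6}
  n6: DF=∅

φ for k: defs {n0,n4,n6}
  DF⁺ = {n5,n6}

Answer: ["n5", "n6"]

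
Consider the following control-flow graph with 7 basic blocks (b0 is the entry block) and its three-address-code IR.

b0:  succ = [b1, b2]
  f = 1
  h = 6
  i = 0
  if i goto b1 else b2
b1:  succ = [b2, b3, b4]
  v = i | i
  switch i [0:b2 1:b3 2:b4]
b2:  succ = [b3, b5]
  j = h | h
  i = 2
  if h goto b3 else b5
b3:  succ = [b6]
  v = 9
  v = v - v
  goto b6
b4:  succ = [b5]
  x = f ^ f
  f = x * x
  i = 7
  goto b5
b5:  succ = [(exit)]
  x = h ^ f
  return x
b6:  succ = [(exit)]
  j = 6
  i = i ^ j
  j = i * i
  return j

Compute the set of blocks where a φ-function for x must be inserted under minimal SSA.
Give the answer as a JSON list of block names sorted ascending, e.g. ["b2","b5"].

idom tree: b1←b0 b2←b0 b3←b0 b4←b1 b5←b0 b6←b3
Dom at joins:
  b2: preds {b0,b1}: {b0} ∩ {b0,b1} = {b0}; idom=b0
  b3: preds {b1,b2}: {b0,b1} ∩ {b0,b2} = {b0}; idom=b0
  b5: preds {b2,b4}: {b0,b2} ∩ {b0,b1,b4} = {b0}; idom=b0

DF derivation:
  join b2 pred b0: · stop@b0
  join b2 pred b1: b1 stop@b0
  join b3 pred b1: b1 stop@b0
  join b3 pred b2: b2 stop@b0
  join b5 pred b2: b2 stop@b0
  join b5 pred b4: b4→b1 stop@b0
  b0 → ∅
  b1 → {b2,b3,b5}
  b2 → {b3,b5}
  b3 → ∅
  b4 → {b5}
  b5 → ∅
  b6 → ∅

φ for x: defs {b4,b5}
  DF⁺ = {b5}

Answer: ["b5"]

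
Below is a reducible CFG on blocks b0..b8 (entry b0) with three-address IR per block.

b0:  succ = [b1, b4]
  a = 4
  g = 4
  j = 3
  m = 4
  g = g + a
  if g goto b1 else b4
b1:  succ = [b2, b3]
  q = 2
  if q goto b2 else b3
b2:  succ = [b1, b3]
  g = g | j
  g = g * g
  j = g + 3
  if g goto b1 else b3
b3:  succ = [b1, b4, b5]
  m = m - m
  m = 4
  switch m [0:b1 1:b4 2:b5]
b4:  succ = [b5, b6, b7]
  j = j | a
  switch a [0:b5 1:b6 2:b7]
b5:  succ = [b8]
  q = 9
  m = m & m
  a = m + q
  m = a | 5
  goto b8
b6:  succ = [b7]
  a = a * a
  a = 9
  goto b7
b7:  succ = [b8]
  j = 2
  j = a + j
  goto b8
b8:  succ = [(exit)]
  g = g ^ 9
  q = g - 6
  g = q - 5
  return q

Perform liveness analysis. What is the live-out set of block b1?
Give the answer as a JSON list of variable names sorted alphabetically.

Answer: ["a", "g", "j", "m"]

Analysis:
Block summaries:
  b0: def={a,g,j,m} ue=∅
  b1: def={q} ue=∅
  b2: def={g,j} ue={g,j}
  b3: def={m} ue={m}
  b4: def={j} ue={a,j}
  b5: def={a,m,q} ue={m}
  b6: def={a} ue={a}
  b7: def={j} ue={a}
  b8: def={g,q} ue={g}

Live sets:
  b0: in=∅ out={a,g,j,m}
  b1: in={a,g,j,m} out={a,g,j,m}
  b2: in={a,g,j,m} out={a,g,j,m}
  b3: in={a,g,j,m} out={a,g,j,m}
  b4: in={a,g,j,m} out={a,g,m}
  b5: in={g,m} out={g}
  b6: in={a,g} out={a,g}
  b7: in={a,g} out={g}
  b8: in={g} out=∅

live-out(b1) = ["a", "g", "j", "m"]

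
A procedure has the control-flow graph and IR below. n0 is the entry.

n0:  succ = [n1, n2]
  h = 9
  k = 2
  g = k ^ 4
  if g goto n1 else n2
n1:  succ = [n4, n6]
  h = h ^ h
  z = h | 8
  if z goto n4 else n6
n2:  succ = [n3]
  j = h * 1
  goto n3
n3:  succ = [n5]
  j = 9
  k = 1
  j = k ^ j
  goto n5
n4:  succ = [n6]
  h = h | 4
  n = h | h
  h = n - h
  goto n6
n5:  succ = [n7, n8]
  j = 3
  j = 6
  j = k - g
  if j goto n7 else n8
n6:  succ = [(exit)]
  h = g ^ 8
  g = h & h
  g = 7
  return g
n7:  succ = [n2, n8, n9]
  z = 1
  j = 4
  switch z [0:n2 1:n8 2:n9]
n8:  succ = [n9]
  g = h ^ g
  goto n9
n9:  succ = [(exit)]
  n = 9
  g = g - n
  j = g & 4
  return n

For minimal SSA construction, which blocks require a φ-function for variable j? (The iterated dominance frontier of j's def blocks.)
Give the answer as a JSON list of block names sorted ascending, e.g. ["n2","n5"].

Answer: ["n2", "n8", "n9"]

Working:
idom tree: n1←n0 n2←n0 n3←n2 n4←n1 n5←n3 n6←n1 n7←n5 n8←n5 n9←n5
Dom at joins:
  n2: preds {n0,n7}: {n0} ∩ {n0,n2,n3,n5,n7} = {n0}; idom=n0
  n6: preds {n1,n4}: {n0,n1} ∩ {n0,n1,n4} = {n0,n1}; idom=n1
  n8: preds {n5,n7}: {n0,n2,n3,n5} ∩ {n0,n2,n3,n5,n7} = {n0,n2,n3,n5}; idom=n5
  n9: preds {n7,n8}: {n0,n2,n3,n5,n7} ∩ {n0,n2,n3,n5,n8} = {n0,n2,n3,n5}; idom=n5

DF derivation:
  n2←n0: walk · to n0
  n2←n7: walk n7→n5→n3→n2 to n0
  n6←n1: walk · to n1
  n6←n4: walk n4 to n1
  n8←n5: walk · to n5
  n8←n7: walk n7 to n5
  n9←n7: walk n7 to n5
  n9←n8: walk n8 to n5
  n0 → ∅
  n1 → ∅
  n2 → {n2}
  n3 → {n2}
  n4 → {n6}
  n5 → {n2}
  n6 → ∅
  n7 → {n2,n8,n9}
  n8 → {n9}
  n9 → ∅

φ for j: defs {n2,n3,n5,n7,n9}
  DF⁺ = {n2,n8,n9}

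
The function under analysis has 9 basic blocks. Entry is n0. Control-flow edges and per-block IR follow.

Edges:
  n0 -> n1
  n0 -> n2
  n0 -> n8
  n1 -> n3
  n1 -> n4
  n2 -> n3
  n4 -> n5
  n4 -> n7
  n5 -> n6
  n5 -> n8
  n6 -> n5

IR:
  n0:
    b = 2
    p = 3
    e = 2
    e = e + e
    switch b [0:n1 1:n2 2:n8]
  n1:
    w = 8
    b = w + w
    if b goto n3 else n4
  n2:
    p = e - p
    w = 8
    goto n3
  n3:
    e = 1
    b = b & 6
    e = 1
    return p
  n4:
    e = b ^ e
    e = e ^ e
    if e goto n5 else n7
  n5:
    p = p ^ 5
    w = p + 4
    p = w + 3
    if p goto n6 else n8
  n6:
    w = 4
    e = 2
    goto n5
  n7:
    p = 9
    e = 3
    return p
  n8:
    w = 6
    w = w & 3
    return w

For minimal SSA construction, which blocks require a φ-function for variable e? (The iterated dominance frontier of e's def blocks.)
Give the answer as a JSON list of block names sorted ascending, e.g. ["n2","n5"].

Answer: ["n5", "n8"]

Derivation:
idom tree: n1←n0 n2←n0 n3←n0 n4←n1 n5←n4 n6←n5 n7←n4 n8←n0
Join-block Dom:
  n3: preds {n1,n2}: {n0,n1} ∩ {n0,n2} = {n0}; idom=n0
  n5: preds {n4,n6}: {n0,n1,n4} ∩ {n0,n1,n4,n5,n6} = {n0,n1,n4}; idom=n4
  n8: preds {n0,n5}: {n0} ∩ {n0,n1,n4,n5} = {n0}; idom=n0

DF walk-up:
  join n3 pred n1: n1 stop@n0
  join n3 pred n2: n2 stop@n0
  join n5 pred n4: · stop@n4
  join n5 pred n6: n6→n5 stop@n4
  join n8 pred n0: · stop@n0
  join n8 pred n5: n5→n4→n1 stop@n0
  DF(n0)=∅
  DF(n1)={n3,n8}
  DF(n2)={n3}
  DF(n3)=∅
  DF(n4)={n8}
  DF(n5)={n5,n8}
  DF(n6)={n5}
  DF(n7)=∅
  DF(n8)=∅

φ for e: defs {n0,n3,n4,n6,n7}
  DF⁺ = {n5,n8}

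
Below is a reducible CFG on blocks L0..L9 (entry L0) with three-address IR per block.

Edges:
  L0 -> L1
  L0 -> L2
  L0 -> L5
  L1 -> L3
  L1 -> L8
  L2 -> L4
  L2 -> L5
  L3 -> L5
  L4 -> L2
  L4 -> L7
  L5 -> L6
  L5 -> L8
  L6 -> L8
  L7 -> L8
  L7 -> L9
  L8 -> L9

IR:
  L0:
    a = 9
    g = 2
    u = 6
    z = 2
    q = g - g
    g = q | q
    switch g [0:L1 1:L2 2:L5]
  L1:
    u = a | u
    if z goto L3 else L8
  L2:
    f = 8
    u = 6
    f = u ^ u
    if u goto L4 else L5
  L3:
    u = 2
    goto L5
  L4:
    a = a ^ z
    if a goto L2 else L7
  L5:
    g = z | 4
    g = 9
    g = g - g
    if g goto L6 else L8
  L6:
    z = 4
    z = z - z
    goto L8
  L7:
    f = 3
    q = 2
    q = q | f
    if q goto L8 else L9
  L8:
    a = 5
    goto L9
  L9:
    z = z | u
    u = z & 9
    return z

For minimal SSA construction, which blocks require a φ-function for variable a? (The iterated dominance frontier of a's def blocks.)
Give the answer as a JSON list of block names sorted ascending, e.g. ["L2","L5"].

Answer: ["L2", "L5", "L8", "L9"]

Working:
idom tree: L1←L0 L2←L0 L3←L1 L4←L2 L5←L0 L6←L5 L7←L4 L8←L0 L9←L0
Dom∩ at merges:
  L2: preds {L0,L4}: {L0} ∩ {L0,L2,L4} = {L0}; idom=L0
  L5: preds {L0,L2,L3}: {L0} ∩ {L0,L2} ∩ {L0,L1,L3} = {L0}; idom=L0
  L8: preds {L1,L5,L6,L7}: {L0,L1} ∩ {L0,L5} ∩ {L0,L5,L6} ∩ {L0,L2,L4,L7} = {L0}; idom=L0
  L9: preds {L7,L8}: {L0,L2,L4,L7} ∩ {L0,L8} = {L0}; idom=L0

DF walk-up:
  L2←L0: walk · to L0
  L2←L4: walk L4→L2 to L0
  L5←L0: walk · to L0
  L5←L2: walk L2 to L0
  L5←L3: walk L3→L1 to L0
  L8←L1: walk L1 to L0
  L8←L5: walk L5 to L0
  L8←L6: walk L6→L5 to L0
  L8←L7: walk L7→L4→L2 to L0
  L9←L7: walk L7→L4→L2 to L0
  L9←L8: walk L8 to L0
  L0 → ∅
  L1 → {L5,L8}
  L2 → {L2,L5,L8,L9}
  L3 → {L5}
  L4 → {L2,L8,L9}
  L5 → {L8}
  L6 → {L8}
  L7 → {L8,L9}
  L8 → {L9}
  L9 → ∅

φ for a: defs {L0,L4,L8}
  DF⁺ = {L2,L5,L8,L9}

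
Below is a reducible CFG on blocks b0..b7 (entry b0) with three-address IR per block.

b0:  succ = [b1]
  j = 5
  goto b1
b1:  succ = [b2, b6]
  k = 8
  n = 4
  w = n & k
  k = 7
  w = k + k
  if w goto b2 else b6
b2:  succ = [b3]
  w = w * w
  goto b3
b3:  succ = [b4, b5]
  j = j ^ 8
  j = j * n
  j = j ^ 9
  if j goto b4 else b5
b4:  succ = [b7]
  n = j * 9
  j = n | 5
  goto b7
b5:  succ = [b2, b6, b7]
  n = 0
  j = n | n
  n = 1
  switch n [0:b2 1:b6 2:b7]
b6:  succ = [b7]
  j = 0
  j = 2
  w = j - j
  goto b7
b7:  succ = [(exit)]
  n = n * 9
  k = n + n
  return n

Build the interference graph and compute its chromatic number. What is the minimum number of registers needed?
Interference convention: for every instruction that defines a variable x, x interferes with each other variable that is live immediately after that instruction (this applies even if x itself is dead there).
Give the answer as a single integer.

Answer: 3

Working:
def/use:
  b0: {j} / ∅
  b1: {k,n,w} / ∅
  b2: {w} / {w}
  b3: {j} / {j,n}
  b4: {j,n} / {j}
  b5: {j,n} / ∅
  b6: {j,w} / ∅
  b7: {k,n} / {n}

Live sets:
  b0 li=∅ lo={j}
  b1 li={j} lo={j,n,w}
  b2 li={j,n,w} lo={j,n,w}
  b3 li={j,n,w} lo={j,w}
  b4 li={j} lo={n}
  b5 li={w} lo={j,n,w}
  b6 li={n} lo={n}
  b7 li={n} lo=∅

Interfere edges:
  j — {k,n,w}
  k — {j,n}
  n — {j,k,w}
  w — {j,n}

Chromatic number:
  clique {j,k,n} ⇒ need ≥ 3
  3-colouring: R0={j}  R1={n}  R2={k,w}
  χ = 3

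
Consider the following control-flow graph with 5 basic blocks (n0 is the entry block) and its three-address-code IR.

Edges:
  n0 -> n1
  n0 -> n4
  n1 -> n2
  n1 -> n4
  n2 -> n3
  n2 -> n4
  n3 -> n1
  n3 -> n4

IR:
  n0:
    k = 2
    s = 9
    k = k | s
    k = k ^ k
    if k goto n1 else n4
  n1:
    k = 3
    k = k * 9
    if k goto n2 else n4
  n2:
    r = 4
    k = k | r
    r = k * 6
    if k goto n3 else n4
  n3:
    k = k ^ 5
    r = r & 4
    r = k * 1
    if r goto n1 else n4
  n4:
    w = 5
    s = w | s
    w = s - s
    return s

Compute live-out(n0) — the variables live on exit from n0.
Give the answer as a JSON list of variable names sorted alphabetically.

Answer: ["s"]

Analysis:
Per-block:
  n0: def={k,s} ue=∅
  n1: def={k} ue=∅
  n2: def={k,r} ue={k}
  n3: def={k,r} ue={k,r}
  n4: def={s,w} ue={s}

Liveness:
  n0: in=∅ out={s}
  n1: in={s} out={k,s}
  n2: in={k,s} out={k,r,s}
  n3: in={k,r,s} out={s}
  n4: in={s} out=∅

live-out(n0) = ["s"]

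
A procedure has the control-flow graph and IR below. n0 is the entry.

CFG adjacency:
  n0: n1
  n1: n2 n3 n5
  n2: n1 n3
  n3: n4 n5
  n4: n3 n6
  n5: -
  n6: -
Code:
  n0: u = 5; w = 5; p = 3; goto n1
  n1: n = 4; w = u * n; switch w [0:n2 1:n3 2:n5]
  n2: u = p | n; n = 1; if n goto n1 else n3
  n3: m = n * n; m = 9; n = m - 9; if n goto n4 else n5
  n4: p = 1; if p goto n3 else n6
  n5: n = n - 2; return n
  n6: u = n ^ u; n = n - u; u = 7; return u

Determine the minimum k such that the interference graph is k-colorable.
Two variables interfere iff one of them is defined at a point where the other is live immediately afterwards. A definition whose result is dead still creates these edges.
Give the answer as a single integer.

Per-block:
  n0: def={p,u,w} ue=∅
  n1: def={n,w} ue={u}
  n2: def={n,u} ue={n,p}
  n3: def={m,n} ue={n}
  n4: def={p} ue=∅
  n5: def={n} ue={n}
  n6: def={n,u} ue={n,u}

Liveness:
  n0: in=∅ out={p,u}
  n1: in={p,u} out={n,p,u}
  n2: in={n,p} out={n,p,u}
  n3: in={n,u} out={n,u}
  n4: in={n,u} out={n,u}
  n5: in={n} out=∅
  n6: in={n,u} out=∅

Conflict graph:
  m↔{u}
  n↔{p,u,w}
  p↔{n,u,w}
  u↔{m,n,p,w}
  w↔{n,p,u}

Colouring:
  lower bound: {n,p,u,w} mutually conflict ⇒ χ ≥ 4
  4-colouring: r0={u}  r1={m,n}  r2={p}  r3={w}
  χ = 4

Answer: 4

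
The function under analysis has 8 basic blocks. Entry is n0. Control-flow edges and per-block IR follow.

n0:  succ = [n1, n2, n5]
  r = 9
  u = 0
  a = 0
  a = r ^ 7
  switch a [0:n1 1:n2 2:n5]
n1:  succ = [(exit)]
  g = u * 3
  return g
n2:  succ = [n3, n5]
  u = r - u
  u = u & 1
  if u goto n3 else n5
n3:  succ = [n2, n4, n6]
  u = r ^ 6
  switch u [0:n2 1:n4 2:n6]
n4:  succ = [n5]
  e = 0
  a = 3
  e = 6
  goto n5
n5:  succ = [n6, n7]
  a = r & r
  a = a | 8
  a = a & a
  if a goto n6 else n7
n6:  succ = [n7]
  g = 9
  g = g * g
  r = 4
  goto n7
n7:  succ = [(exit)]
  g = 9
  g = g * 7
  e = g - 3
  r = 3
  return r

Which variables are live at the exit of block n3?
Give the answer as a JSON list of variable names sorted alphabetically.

Block summaries:
  n0: {a,r,u} / ∅
  n1: {g} / {u}
  n2: {u} / {r,u}
  n3: {u} / {r}
  n4: {a,e} / ∅
  n5: {a} / {r}
  n6: {g,r} / ∅
  n7: {e,g,r} / ∅

Backward fixpoint:
  n0 li=∅ lo={r,u}
  n1 li={u} lo=∅
  n2 li={r,u} lo={r}
  n3 li={r} lo={r,u}
  n4 li={r} lo={r}
  n5 li={r} lo=∅
  n6 li=∅ lo=∅
  n7 li=∅ lo=∅

live-out(n3) = ["r", "u"]

Answer: ["r", "u"]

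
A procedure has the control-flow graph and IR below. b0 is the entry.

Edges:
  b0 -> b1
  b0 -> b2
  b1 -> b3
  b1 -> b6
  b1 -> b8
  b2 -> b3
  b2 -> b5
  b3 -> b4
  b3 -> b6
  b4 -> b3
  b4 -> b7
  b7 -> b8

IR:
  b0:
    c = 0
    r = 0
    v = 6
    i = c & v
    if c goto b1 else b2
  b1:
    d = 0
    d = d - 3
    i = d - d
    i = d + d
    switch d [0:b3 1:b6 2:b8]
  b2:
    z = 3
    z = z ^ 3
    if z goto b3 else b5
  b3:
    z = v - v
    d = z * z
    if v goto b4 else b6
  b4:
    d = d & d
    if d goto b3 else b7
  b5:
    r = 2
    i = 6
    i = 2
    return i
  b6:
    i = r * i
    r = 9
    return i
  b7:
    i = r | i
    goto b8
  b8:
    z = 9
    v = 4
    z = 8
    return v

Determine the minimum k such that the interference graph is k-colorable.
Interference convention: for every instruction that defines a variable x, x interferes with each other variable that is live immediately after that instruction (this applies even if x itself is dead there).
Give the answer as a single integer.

Block summaries:
  b0: def={c,i,r,v} ue=∅
  b1: def={d,i} ue=∅
  b2: def={z} ue=∅
  b3: def={d,z} ue={v}
  b4: def={d} ue={d}
  b5: def={i,r} ue=∅
  b6: def={i,r} ue={i,r}
  b7: def={i} ue={i,r}
  b8: def={v,z} ue=∅

Liveness:
  b0 li=∅ lo={i,r,v}
  b1 li={r,v} lo={i,r,v}
  b2 li={i,r,v} lo={i,r,v}
  b3 li={i,r,v} lo={d,i,r,v}
  b4 li={d,i,r,v} lo={i,r,v}
  b5 li=∅ lo=∅
  b6 li={i,r} lo=∅
  b7 li={i,r} lo=∅
  b8 li=∅ lo=∅

Conflict graph:
  c: {i,r,v}
  d: {i,r,v}
  i: {c,d,r,v,z}
  r: {c,d,i,v,z}
  v: {c,d,i,r,z}
  z: {i,r,v}

Chromatic number:
  lower bound: {c,i,r,v} mutually conflict ⇒ χ ≥ 4
  4-colouring: r0={i}  r1={r}  r2={v}  r3={c,d,z}
  χ = 4

Answer: 4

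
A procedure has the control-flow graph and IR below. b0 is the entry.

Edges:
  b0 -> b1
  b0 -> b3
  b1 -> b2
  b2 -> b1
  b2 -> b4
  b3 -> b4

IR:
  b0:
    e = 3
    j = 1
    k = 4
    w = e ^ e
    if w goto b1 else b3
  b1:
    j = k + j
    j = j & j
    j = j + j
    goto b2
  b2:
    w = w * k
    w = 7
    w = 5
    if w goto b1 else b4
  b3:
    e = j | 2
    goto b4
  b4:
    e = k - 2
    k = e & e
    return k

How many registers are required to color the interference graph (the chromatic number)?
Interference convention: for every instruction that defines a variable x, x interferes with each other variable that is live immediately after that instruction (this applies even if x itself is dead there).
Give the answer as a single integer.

Answer: 3

Working:
Block summaries:
  b0: def={e,j,k,w} ue=∅
  b1: def={j} ue={j,k}
  b2: def={w} ue={k,w}
  b3: def={e} ue={j}
  b4: def={e,k} ue={k}

Liveness:
  live b0: ∅→{j,k,w}
  live b1: {j,k,w}→{j,k,w}
  live b2: {j,k,w}→{j,k,w}
  live b3: {j,k}→{k}
  live b4: {k}→∅

Interfere edges:
  e — {j,k}
  j — {e,k,w}
  k — {e,j,w}
  w — {j,k}

Registers:
  {e,j,k} pairwise interfere (3-clique) ⇒ χ ≥ 3
  3-colouring: R0={j}  R1={k}  R2={e,w}
  χ = 3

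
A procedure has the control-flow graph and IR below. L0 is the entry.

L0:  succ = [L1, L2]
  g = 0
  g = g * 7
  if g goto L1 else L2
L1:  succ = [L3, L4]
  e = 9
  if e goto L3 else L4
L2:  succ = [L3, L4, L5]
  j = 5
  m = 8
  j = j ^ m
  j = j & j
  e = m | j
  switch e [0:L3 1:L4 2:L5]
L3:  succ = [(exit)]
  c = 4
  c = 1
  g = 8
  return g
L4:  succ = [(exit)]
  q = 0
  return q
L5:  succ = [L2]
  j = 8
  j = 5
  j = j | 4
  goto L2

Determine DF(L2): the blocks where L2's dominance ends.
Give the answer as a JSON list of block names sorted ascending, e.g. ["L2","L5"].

idom tree: L1←L0 L2←L0 L3←L0 L4←L0 L5←L2
Join-block Dom:
  L2: preds {L0,L5}: {L0} ∩ {L0,L2,L5} = {L0}; idom=L0
  L3: preds {L1,L2}: {L0,L1} ∩ {L0,L2} = {L0}; idom=L0
  L4: preds {L1,L2}: {L0,L1} ∩ {L0,L2} = {L0}; idom=L0

Frontier:
  join L2 pred L0: · stop@L0
  join L2 pred L5: L5→L2 stop@L0
  join L3 pred L1: L1 stop@L0
  join L3 pred L2: L2 stop@L0
  join L4 pred L1: L1 stop@L0
  join L4 pred L2: L2 stop@L0
  L0: DF=∅
  L1: DF={L3,L4}
  L2: DF={L2,L3,L4}
  L3: DF=∅
  L4: DF=∅
  L5: DF={L2}

DF(L2) = ["L2", "L3", "L4"]

Answer: ["L2", "L3", "L4"]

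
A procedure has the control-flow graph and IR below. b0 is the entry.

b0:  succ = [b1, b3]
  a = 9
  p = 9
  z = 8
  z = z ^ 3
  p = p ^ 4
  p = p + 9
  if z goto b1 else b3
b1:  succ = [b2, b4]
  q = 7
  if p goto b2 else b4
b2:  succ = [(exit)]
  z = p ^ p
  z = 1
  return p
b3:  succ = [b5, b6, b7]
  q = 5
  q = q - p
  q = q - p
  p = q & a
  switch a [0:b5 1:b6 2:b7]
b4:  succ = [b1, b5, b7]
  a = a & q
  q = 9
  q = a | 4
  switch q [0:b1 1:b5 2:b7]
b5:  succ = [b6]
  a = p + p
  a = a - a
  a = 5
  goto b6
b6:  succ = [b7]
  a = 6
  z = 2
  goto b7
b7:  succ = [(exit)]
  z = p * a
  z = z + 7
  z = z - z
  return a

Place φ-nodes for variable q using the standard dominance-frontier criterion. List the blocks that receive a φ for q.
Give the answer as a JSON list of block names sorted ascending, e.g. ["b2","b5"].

idom tree: b1←b0 b2←b1 b3←b0 b4←b1 b5←b0 b6←b0 b7←b0
Dom at joins:
  b1: preds {b0,b4}: {b0} ∩ {b0,b1,b4} = {b0}; idom=b0
  b5: preds {b3,b4}: {b0,b3} ∩ {b0,b1,b4} = {b0}; idom=b0
  b6: preds {b3,b5}: {b0,b3} ∩ {b0,b5} = {b0}; idom=b0
  b7: preds {b3,b4,b6}: {b0,b3} ∩ {b0,b1,b4} ∩ {b0,b6} = {b0}; idom=b0

Frontier:
  b1←b0: walk · to b0
  b1←b4: walk b4→b1 to b0
  b5←b3: walk b3 to b0
  b5←b4: walk b4→b1 to b0
  b6←b3: walk b3 to b0
  b6←b5: walk b5 to b0
  b7←b3: walk b3 to b0
  b7←b4: walk b4→b1 to b0
  b7←b6: walk b6 to b0
  b0: DF=∅
  b1: DF={b1,b5,b7}
  b2: DF=∅
  b3: DF={b5,b6,b7}
  b4: DF={b1,b5,b7}
  b5: DF={b6}
  b6: DF={b7}
  b7: DF=∅

φ for q: defs {b1,b3,b4}
  DF⁺ = {b1,b5,b6,b7}

Answer: ["b1", "b5", "b6", "b7"]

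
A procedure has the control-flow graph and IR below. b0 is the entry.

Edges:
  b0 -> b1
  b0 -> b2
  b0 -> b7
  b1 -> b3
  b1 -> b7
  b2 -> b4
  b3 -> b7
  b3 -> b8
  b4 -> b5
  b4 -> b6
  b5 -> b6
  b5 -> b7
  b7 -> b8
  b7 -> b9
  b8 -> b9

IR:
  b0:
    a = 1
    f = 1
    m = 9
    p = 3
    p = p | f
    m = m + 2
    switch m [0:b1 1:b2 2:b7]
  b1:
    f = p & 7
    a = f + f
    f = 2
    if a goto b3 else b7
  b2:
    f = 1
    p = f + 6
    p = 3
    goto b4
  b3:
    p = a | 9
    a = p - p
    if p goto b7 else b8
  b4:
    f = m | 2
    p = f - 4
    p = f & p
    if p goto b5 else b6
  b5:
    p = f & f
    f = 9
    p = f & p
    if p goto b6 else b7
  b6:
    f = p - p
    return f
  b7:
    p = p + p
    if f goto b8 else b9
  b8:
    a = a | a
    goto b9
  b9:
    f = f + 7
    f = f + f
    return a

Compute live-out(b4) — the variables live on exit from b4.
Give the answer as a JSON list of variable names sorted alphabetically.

Answer: ["a", "f", "p"]

Analysis:
Block summaries:
  b0: def={a,f,m,p} ue=∅
  b1: def={a,f} ue={p}
  b2: def={f,p} ue=∅
  b3: def={a,p} ue={a}
  b4: def={f,p} ue={m}
  b5: def={f,p} ue={f}
  b6: def={f} ue={p}
  b7: def={p} ue={f,p}
  b8: def={a} ue={a}
  b9: def={f} ue={a,f}

Liveness:
  b0 li=∅ lo={a,f,m,p}
  b1 li={p} lo={a,f,p}
  b2 li={a,m} lo={a,m}
  b3 li={a,f} lo={a,f,p}
  b4 li={a,m} lo={a,f,p}
  b5 li={a,f} lo={a,f,p}
  b6 li={p} lo=∅
  b7 li={a,f,p} lo={a,f}
  b8 li={a,f} lo={a,f}
  b9 li={a,f} lo=∅

live-out(b4) = ["a", "f", "p"]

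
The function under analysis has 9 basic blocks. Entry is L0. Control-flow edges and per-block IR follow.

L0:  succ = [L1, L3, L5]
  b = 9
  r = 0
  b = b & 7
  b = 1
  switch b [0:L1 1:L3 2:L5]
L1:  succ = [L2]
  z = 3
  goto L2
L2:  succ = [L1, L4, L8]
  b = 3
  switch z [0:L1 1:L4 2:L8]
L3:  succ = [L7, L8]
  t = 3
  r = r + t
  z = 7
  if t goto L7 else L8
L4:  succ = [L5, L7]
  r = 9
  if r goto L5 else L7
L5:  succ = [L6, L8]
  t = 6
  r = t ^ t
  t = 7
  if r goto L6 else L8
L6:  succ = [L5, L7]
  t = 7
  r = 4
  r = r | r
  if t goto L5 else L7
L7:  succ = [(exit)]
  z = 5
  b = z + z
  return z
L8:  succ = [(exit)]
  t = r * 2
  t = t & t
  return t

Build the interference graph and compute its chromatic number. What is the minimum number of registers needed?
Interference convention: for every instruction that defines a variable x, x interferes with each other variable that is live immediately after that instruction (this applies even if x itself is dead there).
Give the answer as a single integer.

Answer: 3

Analysis:
Per-block:
  L0: def={b,r} ue=∅
  L1: def={z} ue=∅
  L2: def={b} ue={z}
  L3: def={r,t,z} ue={r}
  L4: def={r} ue=∅
  L5: def={r,t} ue=∅
  L6: def={r,t} ue=∅
  L7: def={b,z} ue=∅
  L8: def={t} ue={r}

Liveness:
  live L0: ∅→{r}
  live L1: {r}→{r,z}
  live L2: {r,z}→{r}
  live L3: {r}→{r}
  live L4: ∅→∅
  live L5: ∅→{r}
  live L6: ∅→∅
  live L7: ∅→∅
  live L8: {r}→∅

Conflict graph:
  b: {r,z}
  r: {b,t,z}
  t: {r,z}
  z: {b,r,t}

Colouring:
  lower bound: {b,r,z} mutually conflict ⇒ χ ≥ 3
  assign b→R2 r→R0 t→R2 z→R1 — no edge inside a register ⇒ χ ≤ 3
  χ = 3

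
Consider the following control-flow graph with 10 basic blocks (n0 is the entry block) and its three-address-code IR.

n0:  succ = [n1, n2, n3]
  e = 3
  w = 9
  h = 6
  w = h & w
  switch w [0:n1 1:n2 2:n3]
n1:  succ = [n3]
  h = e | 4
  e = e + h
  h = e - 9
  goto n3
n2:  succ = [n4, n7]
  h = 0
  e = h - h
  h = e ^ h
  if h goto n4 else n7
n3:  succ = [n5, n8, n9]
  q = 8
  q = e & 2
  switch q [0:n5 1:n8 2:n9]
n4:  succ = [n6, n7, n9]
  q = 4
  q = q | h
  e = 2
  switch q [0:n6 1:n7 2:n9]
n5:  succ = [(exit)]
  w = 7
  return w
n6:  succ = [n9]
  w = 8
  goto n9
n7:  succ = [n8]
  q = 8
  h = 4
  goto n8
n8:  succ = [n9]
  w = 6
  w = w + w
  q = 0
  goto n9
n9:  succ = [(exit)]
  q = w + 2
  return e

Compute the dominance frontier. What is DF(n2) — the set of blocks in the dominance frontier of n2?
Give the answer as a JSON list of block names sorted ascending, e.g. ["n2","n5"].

Answer: ["n8", "n9"]

Working:
idom tree: n1←n0 n2←n0 n3←n0 n4←n2 n5←n3 n6←n4 n7←n2 n8←n0 n9←n0
Dom∩ at merges:
  n3: preds {n0,n1}: {n0} ∩ {n0,n1} = {n0}; idom=n0
  n7: preds {n2,n4}: {n0,n2} ∩ {n0,n2,n4} = {n0,n2}; idom=n2
  n8: preds {n3,n7}: {n0,n3} ∩ {n0,n2,n7} = {n0}; idom=n0
  n9: preds {n3,n4,n6,n8}: {n0,n3} ∩ {n0,n2,n4} ∩ {n0,n2,n4,n6} ∩ {n0,n8} = {n0}; idom=n0

Frontier:
  join n3 pred n0: · stop@n0
  join n3 pred n1: n1 stop@n0
  join n7 pred n2: · stop@n2
  join n7 pred n4: n4 stop@n2
  join n8 pred n3: n3 stop@n0
  join n8 pred n7: n7→n2 stop@n0
  join n9 pred n3: n3 stop@n0
  join n9 pred n4: n4→n2 stop@n0
  join n9 pred n6: n6→n4→n2 stop@n0
  join n9 pred n8: n8 stop@n0
  DF(n0)=∅
  DF(n1)={n3}
  DF(n2)={n8,n9}
  DF(n3)={n8,n9}
  DF(n4)={n7,n9}
  DF(n5)=∅
  DF(n6)={n9}
  DF(n7)={n8}
  DF(n8)={n9}
  DF(n9)=∅

DF(n2) = ["n8", "n9"]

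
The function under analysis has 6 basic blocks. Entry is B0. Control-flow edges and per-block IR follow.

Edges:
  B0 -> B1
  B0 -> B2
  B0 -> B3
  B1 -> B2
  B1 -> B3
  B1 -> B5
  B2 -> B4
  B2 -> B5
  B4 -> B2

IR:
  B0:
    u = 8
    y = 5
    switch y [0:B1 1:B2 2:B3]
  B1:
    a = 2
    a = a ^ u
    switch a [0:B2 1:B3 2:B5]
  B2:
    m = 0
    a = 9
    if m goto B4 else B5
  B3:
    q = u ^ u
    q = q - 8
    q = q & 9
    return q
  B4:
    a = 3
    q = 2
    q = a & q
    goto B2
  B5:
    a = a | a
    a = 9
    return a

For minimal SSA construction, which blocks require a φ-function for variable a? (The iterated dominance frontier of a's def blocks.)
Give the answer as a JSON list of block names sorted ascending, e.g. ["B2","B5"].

idom tree: B1←B0 B2←B0 B3←B0 B4←B2 B5←B0
Join-block Dom:
  B2: preds {B0,B1,B4}: {B0} ∩ {B0,B1} ∩ {B0,B2,B4} = {B0}; idom=B0
  B3: preds {B0,B1}: {B0} ∩ {B0,B1} = {B0}; idom=B0
  B5: preds {B1,B2}: {B0,B1} ∩ {B0,B2} = {B0}; idom=B0

DF derivation:
  B2←B0: walk · to B0
  B2←B1: walk B1 to B0
  B2←B4: walk B4→B2 to B0
  B3←B0: walk · to B0
  B3←B1: walk B1 to B0
  B5←B1: walk B1 to B0
  B5←B2: walk B2 to B0
  B0 → ∅
  B1 → {B2,B3,B5}
  B2 → {B2,B5}
  B3 → ∅
  B4 → {B2}
  B5 → ∅

φ for a: defs {B1,B2,B4,B5}
  DF⁺ = {B2,B3,B5}

Answer: ["B2", "B3", "B5"]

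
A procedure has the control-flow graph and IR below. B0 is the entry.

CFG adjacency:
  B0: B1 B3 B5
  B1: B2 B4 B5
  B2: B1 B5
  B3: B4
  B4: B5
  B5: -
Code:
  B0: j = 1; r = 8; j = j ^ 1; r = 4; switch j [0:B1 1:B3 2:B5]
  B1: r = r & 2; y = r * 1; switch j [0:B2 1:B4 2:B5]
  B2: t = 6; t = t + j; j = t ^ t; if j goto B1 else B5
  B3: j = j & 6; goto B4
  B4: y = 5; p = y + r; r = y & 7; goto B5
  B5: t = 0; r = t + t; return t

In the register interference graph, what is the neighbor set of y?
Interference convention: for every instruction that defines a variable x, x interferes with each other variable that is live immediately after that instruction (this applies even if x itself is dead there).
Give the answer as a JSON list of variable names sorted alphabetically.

Answer: ["j", "p", "r"]

Derivation:
Block summaries:
  B0: {j,r} / ∅
  B1: {r,y} / {j,r}
  B2: {j,t} / {j}
  B3: {j} / {j}
  B4: {p,r,y} / {r}
  B5: {r,t} / ∅

Live sets:
  B0 li=∅ lo={j,r}
  B1 li={j,r} lo={j,r}
  B2 li={j,r} lo={j,r}
  B3 li={j,r} lo={r}
  B4 li={r} lo=∅
  B5 li=∅ lo=∅

Interfere edges:
  j↔{r,t,y}
  p↔{y}
  r↔{j,t,y}
  t↔{j,r}
  y↔{j,p,r}

N(y) = ["j", "p", "r"]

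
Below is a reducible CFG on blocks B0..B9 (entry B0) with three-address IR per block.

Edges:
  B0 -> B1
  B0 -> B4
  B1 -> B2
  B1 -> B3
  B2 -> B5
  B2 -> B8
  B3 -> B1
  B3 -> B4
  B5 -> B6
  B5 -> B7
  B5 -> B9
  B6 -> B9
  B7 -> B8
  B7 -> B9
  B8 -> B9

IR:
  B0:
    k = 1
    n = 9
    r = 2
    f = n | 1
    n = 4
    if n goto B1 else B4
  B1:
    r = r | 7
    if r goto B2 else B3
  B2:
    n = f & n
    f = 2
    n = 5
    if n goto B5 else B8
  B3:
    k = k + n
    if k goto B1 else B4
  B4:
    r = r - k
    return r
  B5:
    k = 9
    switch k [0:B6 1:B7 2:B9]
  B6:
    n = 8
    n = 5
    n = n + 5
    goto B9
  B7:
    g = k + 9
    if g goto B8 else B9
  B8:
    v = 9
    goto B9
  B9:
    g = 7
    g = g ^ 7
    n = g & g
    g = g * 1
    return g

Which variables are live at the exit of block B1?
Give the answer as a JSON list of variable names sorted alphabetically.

Answer: ["f", "k", "n", "r"]

Working:
def/use:
  B0: def={f,k,n,r} ue=∅
  B1: def={r} ue={r}
  B2: def={f,n} ue={f,n}
  B3: def={k} ue={k,n}
  B4: def={r} ue={k,r}
  B5: def={k} ue=∅
  B6: def={n} ue=∅
  B7: def={g} ue={k}
  B8: def={v} ue=∅
  B9: def={g,n} ue=∅

Live sets:
  B0: in=∅ out={f,k,n,r}
  B1: in={f,k,n,r} out={f,k,n,r}
  B2: in={f,n} out=∅
  B3: in={f,k,n,r} out={f,k,n,r}
  B4: in={k,r} out=∅
  B5: in=∅ out={k}
  B6: in=∅ out=∅
  B7: in={k} out=∅
  B8: in=∅ out=∅
  B9: in=∅ out=∅

live-out(B1) = ["f", "k", "n", "r"]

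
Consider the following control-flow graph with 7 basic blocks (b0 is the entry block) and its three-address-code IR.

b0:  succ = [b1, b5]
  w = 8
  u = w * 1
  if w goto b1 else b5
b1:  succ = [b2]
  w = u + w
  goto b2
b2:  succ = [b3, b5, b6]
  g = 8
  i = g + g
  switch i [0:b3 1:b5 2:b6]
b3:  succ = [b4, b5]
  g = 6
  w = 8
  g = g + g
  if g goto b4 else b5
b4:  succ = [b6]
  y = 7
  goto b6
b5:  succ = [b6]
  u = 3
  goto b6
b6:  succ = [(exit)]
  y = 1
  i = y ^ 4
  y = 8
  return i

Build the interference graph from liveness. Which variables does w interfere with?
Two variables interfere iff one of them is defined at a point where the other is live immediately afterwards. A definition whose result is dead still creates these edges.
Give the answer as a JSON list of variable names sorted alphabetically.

Per-block:
  b0 def {u,w} use ∅
  b1 def {w} use {u,w}
  b2 def {g,i} use ∅
  b3 def {g,w} use ∅
  b4 def {y} use ∅
  b5 def {u} use ∅
  b6 def {i,y} use ∅

Liveness:
  live b0: ∅→{u,w}
  live b1: {u,w}→∅
  live b2: ∅→∅
  live b3: ∅→∅
  live b4: ∅→∅
  live b5: ∅→∅
  live b6: ∅→∅

Conflict graph:
  g: {w}
  i: {y}
  u: {w}
  w: {g,u}
  y: {i}

N(w) = ["g", "u"]

Answer: ["g", "u"]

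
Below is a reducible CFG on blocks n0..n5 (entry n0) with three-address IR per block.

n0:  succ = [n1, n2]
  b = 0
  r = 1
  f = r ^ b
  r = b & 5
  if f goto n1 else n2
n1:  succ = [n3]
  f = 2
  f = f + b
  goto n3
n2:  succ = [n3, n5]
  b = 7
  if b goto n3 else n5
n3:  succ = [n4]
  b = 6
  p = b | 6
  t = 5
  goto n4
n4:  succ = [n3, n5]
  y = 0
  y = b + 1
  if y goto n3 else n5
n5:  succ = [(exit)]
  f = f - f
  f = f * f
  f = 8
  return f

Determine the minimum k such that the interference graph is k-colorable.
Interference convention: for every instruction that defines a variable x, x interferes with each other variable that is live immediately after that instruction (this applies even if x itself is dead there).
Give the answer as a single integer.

Per-block:
  n0 def {b,f,r} use ∅
  n1 def {f} use {b}
  n2 def {b} use ∅
  n3 def {b,p,t} use ∅
  n4 def {y} use {b}
  n5 def {f} use {f}

Live sets:
  n0: in=∅ out={b,f}
  n1: in={b} out={f}
  n2: in={f} out={f}
  n3: in={f} out={b,f}
  n4: in={b,f} out={f}
  n5: in={f} out=∅

Interfere edges:
  b — {f,p,r,t,y}
  f — {b,p,r,t,y}
  p — {b,f}
  r — {b,f}
  t — {b,f}
  y — {b,f}

Chromatic number:
  clique {b,f,p} ⇒ need ≥ 3
  3-colouring: R0={b}  R1={f}  R2={p,r,t,y}
  χ = 3

Answer: 3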